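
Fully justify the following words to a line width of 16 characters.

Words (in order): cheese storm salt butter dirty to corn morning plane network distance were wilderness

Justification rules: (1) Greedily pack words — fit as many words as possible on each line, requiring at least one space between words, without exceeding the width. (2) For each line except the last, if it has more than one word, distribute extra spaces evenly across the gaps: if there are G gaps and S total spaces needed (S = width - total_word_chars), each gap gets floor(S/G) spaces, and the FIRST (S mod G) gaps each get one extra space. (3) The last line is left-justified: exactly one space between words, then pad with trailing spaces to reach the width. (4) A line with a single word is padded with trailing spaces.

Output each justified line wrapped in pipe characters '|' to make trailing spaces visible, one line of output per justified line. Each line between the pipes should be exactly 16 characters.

Line 1: ['cheese', 'storm'] (min_width=12, slack=4)
Line 2: ['salt', 'butter'] (min_width=11, slack=5)
Line 3: ['dirty', 'to', 'corn'] (min_width=13, slack=3)
Line 4: ['morning', 'plane'] (min_width=13, slack=3)
Line 5: ['network', 'distance'] (min_width=16, slack=0)
Line 6: ['were', 'wilderness'] (min_width=15, slack=1)

Answer: |cheese     storm|
|salt      butter|
|dirty   to  corn|
|morning    plane|
|network distance|
|were wilderness |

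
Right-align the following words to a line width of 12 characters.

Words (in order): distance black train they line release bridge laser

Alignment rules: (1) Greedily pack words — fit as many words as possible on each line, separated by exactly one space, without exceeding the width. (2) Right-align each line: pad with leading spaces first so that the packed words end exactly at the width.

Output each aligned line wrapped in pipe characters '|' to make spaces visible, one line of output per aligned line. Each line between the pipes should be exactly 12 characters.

Line 1: ['distance'] (min_width=8, slack=4)
Line 2: ['black', 'train'] (min_width=11, slack=1)
Line 3: ['they', 'line'] (min_width=9, slack=3)
Line 4: ['release'] (min_width=7, slack=5)
Line 5: ['bridge', 'laser'] (min_width=12, slack=0)

Answer: |    distance|
| black train|
|   they line|
|     release|
|bridge laser|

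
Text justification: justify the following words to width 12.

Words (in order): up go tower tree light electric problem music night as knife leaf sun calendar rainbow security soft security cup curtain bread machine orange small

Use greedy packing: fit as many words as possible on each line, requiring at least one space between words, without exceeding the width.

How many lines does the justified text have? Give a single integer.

Answer: 16

Derivation:
Line 1: ['up', 'go', 'tower'] (min_width=11, slack=1)
Line 2: ['tree', 'light'] (min_width=10, slack=2)
Line 3: ['electric'] (min_width=8, slack=4)
Line 4: ['problem'] (min_width=7, slack=5)
Line 5: ['music', 'night'] (min_width=11, slack=1)
Line 6: ['as', 'knife'] (min_width=8, slack=4)
Line 7: ['leaf', 'sun'] (min_width=8, slack=4)
Line 8: ['calendar'] (min_width=8, slack=4)
Line 9: ['rainbow'] (min_width=7, slack=5)
Line 10: ['security'] (min_width=8, slack=4)
Line 11: ['soft'] (min_width=4, slack=8)
Line 12: ['security', 'cup'] (min_width=12, slack=0)
Line 13: ['curtain'] (min_width=7, slack=5)
Line 14: ['bread'] (min_width=5, slack=7)
Line 15: ['machine'] (min_width=7, slack=5)
Line 16: ['orange', 'small'] (min_width=12, slack=0)
Total lines: 16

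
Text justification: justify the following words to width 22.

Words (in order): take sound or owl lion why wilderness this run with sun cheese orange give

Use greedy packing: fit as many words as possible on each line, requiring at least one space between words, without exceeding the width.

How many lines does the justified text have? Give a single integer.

Answer: 4

Derivation:
Line 1: ['take', 'sound', 'or', 'owl', 'lion'] (min_width=22, slack=0)
Line 2: ['why', 'wilderness', 'this'] (min_width=19, slack=3)
Line 3: ['run', 'with', 'sun', 'cheese'] (min_width=19, slack=3)
Line 4: ['orange', 'give'] (min_width=11, slack=11)
Total lines: 4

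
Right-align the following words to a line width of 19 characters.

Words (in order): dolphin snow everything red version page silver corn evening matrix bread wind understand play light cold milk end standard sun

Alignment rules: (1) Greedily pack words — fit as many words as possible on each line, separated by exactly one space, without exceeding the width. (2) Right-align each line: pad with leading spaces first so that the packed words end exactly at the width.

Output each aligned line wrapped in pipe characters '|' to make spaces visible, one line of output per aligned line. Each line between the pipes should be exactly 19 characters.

Line 1: ['dolphin', 'snow'] (min_width=12, slack=7)
Line 2: ['everything', 'red'] (min_width=14, slack=5)
Line 3: ['version', 'page', 'silver'] (min_width=19, slack=0)
Line 4: ['corn', 'evening', 'matrix'] (min_width=19, slack=0)
Line 5: ['bread', 'wind'] (min_width=10, slack=9)
Line 6: ['understand', 'play'] (min_width=15, slack=4)
Line 7: ['light', 'cold', 'milk', 'end'] (min_width=19, slack=0)
Line 8: ['standard', 'sun'] (min_width=12, slack=7)

Answer: |       dolphin snow|
|     everything red|
|version page silver|
|corn evening matrix|
|         bread wind|
|    understand play|
|light cold milk end|
|       standard sun|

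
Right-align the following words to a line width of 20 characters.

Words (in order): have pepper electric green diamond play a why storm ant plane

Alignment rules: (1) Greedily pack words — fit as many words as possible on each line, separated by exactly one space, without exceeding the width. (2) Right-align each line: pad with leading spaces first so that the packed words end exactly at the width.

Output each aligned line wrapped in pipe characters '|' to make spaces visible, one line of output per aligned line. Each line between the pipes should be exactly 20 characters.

Answer: |have pepper electric|
|green diamond play a|
| why storm ant plane|

Derivation:
Line 1: ['have', 'pepper', 'electric'] (min_width=20, slack=0)
Line 2: ['green', 'diamond', 'play', 'a'] (min_width=20, slack=0)
Line 3: ['why', 'storm', 'ant', 'plane'] (min_width=19, slack=1)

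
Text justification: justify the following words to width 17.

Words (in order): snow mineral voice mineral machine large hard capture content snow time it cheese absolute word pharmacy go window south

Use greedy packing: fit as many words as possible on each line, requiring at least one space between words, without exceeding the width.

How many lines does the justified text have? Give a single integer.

Line 1: ['snow', 'mineral'] (min_width=12, slack=5)
Line 2: ['voice', 'mineral'] (min_width=13, slack=4)
Line 3: ['machine', 'large'] (min_width=13, slack=4)
Line 4: ['hard', 'capture'] (min_width=12, slack=5)
Line 5: ['content', 'snow', 'time'] (min_width=17, slack=0)
Line 6: ['it', 'cheese'] (min_width=9, slack=8)
Line 7: ['absolute', 'word'] (min_width=13, slack=4)
Line 8: ['pharmacy', 'go'] (min_width=11, slack=6)
Line 9: ['window', 'south'] (min_width=12, slack=5)
Total lines: 9

Answer: 9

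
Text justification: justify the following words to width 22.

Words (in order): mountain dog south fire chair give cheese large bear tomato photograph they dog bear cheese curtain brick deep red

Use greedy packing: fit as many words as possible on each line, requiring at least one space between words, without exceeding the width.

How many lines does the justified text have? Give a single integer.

Line 1: ['mountain', 'dog', 'south'] (min_width=18, slack=4)
Line 2: ['fire', 'chair', 'give', 'cheese'] (min_width=22, slack=0)
Line 3: ['large', 'bear', 'tomato'] (min_width=17, slack=5)
Line 4: ['photograph', 'they', 'dog'] (min_width=19, slack=3)
Line 5: ['bear', 'cheese', 'curtain'] (min_width=19, slack=3)
Line 6: ['brick', 'deep', 'red'] (min_width=14, slack=8)
Total lines: 6

Answer: 6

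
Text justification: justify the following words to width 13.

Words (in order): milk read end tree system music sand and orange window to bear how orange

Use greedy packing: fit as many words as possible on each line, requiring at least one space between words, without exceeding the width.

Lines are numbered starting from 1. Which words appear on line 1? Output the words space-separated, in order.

Line 1: ['milk', 'read', 'end'] (min_width=13, slack=0)
Line 2: ['tree', 'system'] (min_width=11, slack=2)
Line 3: ['music', 'sand'] (min_width=10, slack=3)
Line 4: ['and', 'orange'] (min_width=10, slack=3)
Line 5: ['window', 'to'] (min_width=9, slack=4)
Line 6: ['bear', 'how'] (min_width=8, slack=5)
Line 7: ['orange'] (min_width=6, slack=7)

Answer: milk read end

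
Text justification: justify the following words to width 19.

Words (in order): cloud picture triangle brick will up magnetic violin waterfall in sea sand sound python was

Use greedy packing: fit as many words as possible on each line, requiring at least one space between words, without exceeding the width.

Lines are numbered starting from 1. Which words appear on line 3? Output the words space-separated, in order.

Answer: up magnetic violin

Derivation:
Line 1: ['cloud', 'picture'] (min_width=13, slack=6)
Line 2: ['triangle', 'brick', 'will'] (min_width=19, slack=0)
Line 3: ['up', 'magnetic', 'violin'] (min_width=18, slack=1)
Line 4: ['waterfall', 'in', 'sea'] (min_width=16, slack=3)
Line 5: ['sand', 'sound', 'python'] (min_width=17, slack=2)
Line 6: ['was'] (min_width=3, slack=16)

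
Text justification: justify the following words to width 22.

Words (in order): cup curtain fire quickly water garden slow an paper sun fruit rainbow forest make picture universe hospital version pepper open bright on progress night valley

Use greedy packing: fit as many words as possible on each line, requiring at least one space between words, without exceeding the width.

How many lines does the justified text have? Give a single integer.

Line 1: ['cup', 'curtain', 'fire'] (min_width=16, slack=6)
Line 2: ['quickly', 'water', 'garden'] (min_width=20, slack=2)
Line 3: ['slow', 'an', 'paper', 'sun'] (min_width=17, slack=5)
Line 4: ['fruit', 'rainbow', 'forest'] (min_width=20, slack=2)
Line 5: ['make', 'picture', 'universe'] (min_width=21, slack=1)
Line 6: ['hospital', 'version'] (min_width=16, slack=6)
Line 7: ['pepper', 'open', 'bright', 'on'] (min_width=21, slack=1)
Line 8: ['progress', 'night', 'valley'] (min_width=21, slack=1)
Total lines: 8

Answer: 8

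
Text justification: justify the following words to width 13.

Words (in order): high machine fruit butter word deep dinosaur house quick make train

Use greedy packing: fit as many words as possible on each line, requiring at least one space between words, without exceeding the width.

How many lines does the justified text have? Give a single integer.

Answer: 6

Derivation:
Line 1: ['high', 'machine'] (min_width=12, slack=1)
Line 2: ['fruit', 'butter'] (min_width=12, slack=1)
Line 3: ['word', 'deep'] (min_width=9, slack=4)
Line 4: ['dinosaur'] (min_width=8, slack=5)
Line 5: ['house', 'quick'] (min_width=11, slack=2)
Line 6: ['make', 'train'] (min_width=10, slack=3)
Total lines: 6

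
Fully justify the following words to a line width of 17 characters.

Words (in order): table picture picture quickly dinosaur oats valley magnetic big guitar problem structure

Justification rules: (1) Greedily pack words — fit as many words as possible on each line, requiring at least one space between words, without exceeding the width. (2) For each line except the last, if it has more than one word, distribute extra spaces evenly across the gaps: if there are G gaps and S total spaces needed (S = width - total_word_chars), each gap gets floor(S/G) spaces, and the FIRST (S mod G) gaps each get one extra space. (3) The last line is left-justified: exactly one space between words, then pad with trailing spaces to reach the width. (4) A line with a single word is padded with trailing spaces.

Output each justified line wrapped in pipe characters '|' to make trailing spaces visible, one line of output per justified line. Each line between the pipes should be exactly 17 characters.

Answer: |table     picture|
|picture   quickly|
|dinosaur     oats|
|valley   magnetic|
|big        guitar|
|problem structure|

Derivation:
Line 1: ['table', 'picture'] (min_width=13, slack=4)
Line 2: ['picture', 'quickly'] (min_width=15, slack=2)
Line 3: ['dinosaur', 'oats'] (min_width=13, slack=4)
Line 4: ['valley', 'magnetic'] (min_width=15, slack=2)
Line 5: ['big', 'guitar'] (min_width=10, slack=7)
Line 6: ['problem', 'structure'] (min_width=17, slack=0)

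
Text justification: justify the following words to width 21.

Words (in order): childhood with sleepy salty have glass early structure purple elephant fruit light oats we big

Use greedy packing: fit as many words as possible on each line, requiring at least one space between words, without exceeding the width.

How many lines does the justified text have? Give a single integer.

Line 1: ['childhood', 'with', 'sleepy'] (min_width=21, slack=0)
Line 2: ['salty', 'have', 'glass'] (min_width=16, slack=5)
Line 3: ['early', 'structure'] (min_width=15, slack=6)
Line 4: ['purple', 'elephant', 'fruit'] (min_width=21, slack=0)
Line 5: ['light', 'oats', 'we', 'big'] (min_width=17, slack=4)
Total lines: 5

Answer: 5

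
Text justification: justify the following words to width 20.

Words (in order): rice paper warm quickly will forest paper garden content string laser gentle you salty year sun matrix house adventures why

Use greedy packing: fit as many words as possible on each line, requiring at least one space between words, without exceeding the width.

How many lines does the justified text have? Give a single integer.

Line 1: ['rice', 'paper', 'warm'] (min_width=15, slack=5)
Line 2: ['quickly', 'will', 'forest'] (min_width=19, slack=1)
Line 3: ['paper', 'garden', 'content'] (min_width=20, slack=0)
Line 4: ['string', 'laser', 'gentle'] (min_width=19, slack=1)
Line 5: ['you', 'salty', 'year', 'sun'] (min_width=18, slack=2)
Line 6: ['matrix', 'house'] (min_width=12, slack=8)
Line 7: ['adventures', 'why'] (min_width=14, slack=6)
Total lines: 7

Answer: 7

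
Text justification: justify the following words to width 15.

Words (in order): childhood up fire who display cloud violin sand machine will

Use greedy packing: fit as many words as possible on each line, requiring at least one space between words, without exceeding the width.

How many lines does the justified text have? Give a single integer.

Line 1: ['childhood', 'up'] (min_width=12, slack=3)
Line 2: ['fire', 'who'] (min_width=8, slack=7)
Line 3: ['display', 'cloud'] (min_width=13, slack=2)
Line 4: ['violin', 'sand'] (min_width=11, slack=4)
Line 5: ['machine', 'will'] (min_width=12, slack=3)
Total lines: 5

Answer: 5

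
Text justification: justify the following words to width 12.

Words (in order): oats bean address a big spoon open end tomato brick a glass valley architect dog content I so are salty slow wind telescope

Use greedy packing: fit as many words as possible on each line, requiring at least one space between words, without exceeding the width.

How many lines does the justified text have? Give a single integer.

Answer: 13

Derivation:
Line 1: ['oats', 'bean'] (min_width=9, slack=3)
Line 2: ['address', 'a'] (min_width=9, slack=3)
Line 3: ['big', 'spoon'] (min_width=9, slack=3)
Line 4: ['open', 'end'] (min_width=8, slack=4)
Line 5: ['tomato', 'brick'] (min_width=12, slack=0)
Line 6: ['a', 'glass'] (min_width=7, slack=5)
Line 7: ['valley'] (min_width=6, slack=6)
Line 8: ['architect'] (min_width=9, slack=3)
Line 9: ['dog', 'content'] (min_width=11, slack=1)
Line 10: ['I', 'so', 'are'] (min_width=8, slack=4)
Line 11: ['salty', 'slow'] (min_width=10, slack=2)
Line 12: ['wind'] (min_width=4, slack=8)
Line 13: ['telescope'] (min_width=9, slack=3)
Total lines: 13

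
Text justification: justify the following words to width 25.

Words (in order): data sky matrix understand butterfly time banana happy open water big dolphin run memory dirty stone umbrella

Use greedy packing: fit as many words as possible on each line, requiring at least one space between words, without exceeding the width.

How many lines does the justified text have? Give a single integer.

Line 1: ['data', 'sky', 'matrix'] (min_width=15, slack=10)
Line 2: ['understand', 'butterfly', 'time'] (min_width=25, slack=0)
Line 3: ['banana', 'happy', 'open', 'water'] (min_width=23, slack=2)
Line 4: ['big', 'dolphin', 'run', 'memory'] (min_width=22, slack=3)
Line 5: ['dirty', 'stone', 'umbrella'] (min_width=20, slack=5)
Total lines: 5

Answer: 5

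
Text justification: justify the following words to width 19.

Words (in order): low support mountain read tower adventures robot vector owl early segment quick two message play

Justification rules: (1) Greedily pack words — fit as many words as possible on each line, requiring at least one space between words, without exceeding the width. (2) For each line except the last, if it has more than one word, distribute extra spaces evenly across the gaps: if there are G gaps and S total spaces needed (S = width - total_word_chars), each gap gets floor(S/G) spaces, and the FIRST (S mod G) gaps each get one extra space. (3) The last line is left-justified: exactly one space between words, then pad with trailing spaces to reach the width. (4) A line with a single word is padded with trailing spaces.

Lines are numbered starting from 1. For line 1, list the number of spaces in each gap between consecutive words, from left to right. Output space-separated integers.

Answer: 9

Derivation:
Line 1: ['low', 'support'] (min_width=11, slack=8)
Line 2: ['mountain', 'read', 'tower'] (min_width=19, slack=0)
Line 3: ['adventures', 'robot'] (min_width=16, slack=3)
Line 4: ['vector', 'owl', 'early'] (min_width=16, slack=3)
Line 5: ['segment', 'quick', 'two'] (min_width=17, slack=2)
Line 6: ['message', 'play'] (min_width=12, slack=7)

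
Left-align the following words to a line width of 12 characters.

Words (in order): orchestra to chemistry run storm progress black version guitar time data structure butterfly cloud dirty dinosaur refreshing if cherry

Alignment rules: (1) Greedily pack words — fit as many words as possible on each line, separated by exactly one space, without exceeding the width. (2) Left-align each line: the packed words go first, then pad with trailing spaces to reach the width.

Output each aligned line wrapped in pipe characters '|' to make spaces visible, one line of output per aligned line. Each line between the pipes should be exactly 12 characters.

Line 1: ['orchestra', 'to'] (min_width=12, slack=0)
Line 2: ['chemistry'] (min_width=9, slack=3)
Line 3: ['run', 'storm'] (min_width=9, slack=3)
Line 4: ['progress'] (min_width=8, slack=4)
Line 5: ['black'] (min_width=5, slack=7)
Line 6: ['version'] (min_width=7, slack=5)
Line 7: ['guitar', 'time'] (min_width=11, slack=1)
Line 8: ['data'] (min_width=4, slack=8)
Line 9: ['structure'] (min_width=9, slack=3)
Line 10: ['butterfly'] (min_width=9, slack=3)
Line 11: ['cloud', 'dirty'] (min_width=11, slack=1)
Line 12: ['dinosaur'] (min_width=8, slack=4)
Line 13: ['refreshing'] (min_width=10, slack=2)
Line 14: ['if', 'cherry'] (min_width=9, slack=3)

Answer: |orchestra to|
|chemistry   |
|run storm   |
|progress    |
|black       |
|version     |
|guitar time |
|data        |
|structure   |
|butterfly   |
|cloud dirty |
|dinosaur    |
|refreshing  |
|if cherry   |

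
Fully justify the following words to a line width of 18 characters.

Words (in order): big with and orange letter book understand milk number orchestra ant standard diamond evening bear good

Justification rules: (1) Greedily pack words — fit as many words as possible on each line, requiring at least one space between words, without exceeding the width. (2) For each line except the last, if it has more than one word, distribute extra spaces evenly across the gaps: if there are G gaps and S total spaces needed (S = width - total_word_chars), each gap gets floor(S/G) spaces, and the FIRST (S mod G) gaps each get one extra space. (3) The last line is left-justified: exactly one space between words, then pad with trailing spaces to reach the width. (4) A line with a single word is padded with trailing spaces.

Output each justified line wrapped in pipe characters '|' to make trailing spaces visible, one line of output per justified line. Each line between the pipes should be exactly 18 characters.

Line 1: ['big', 'with', 'and'] (min_width=12, slack=6)
Line 2: ['orange', 'letter', 'book'] (min_width=18, slack=0)
Line 3: ['understand', 'milk'] (min_width=15, slack=3)
Line 4: ['number', 'orchestra'] (min_width=16, slack=2)
Line 5: ['ant', 'standard'] (min_width=12, slack=6)
Line 6: ['diamond', 'evening'] (min_width=15, slack=3)
Line 7: ['bear', 'good'] (min_width=9, slack=9)

Answer: |big    with    and|
|orange letter book|
|understand    milk|
|number   orchestra|
|ant       standard|
|diamond    evening|
|bear good         |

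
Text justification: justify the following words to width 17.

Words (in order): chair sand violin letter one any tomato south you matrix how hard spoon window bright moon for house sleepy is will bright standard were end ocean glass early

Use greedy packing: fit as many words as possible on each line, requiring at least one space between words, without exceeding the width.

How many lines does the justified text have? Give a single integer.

Answer: 10

Derivation:
Line 1: ['chair', 'sand', 'violin'] (min_width=17, slack=0)
Line 2: ['letter', 'one', 'any'] (min_width=14, slack=3)
Line 3: ['tomato', 'south', 'you'] (min_width=16, slack=1)
Line 4: ['matrix', 'how', 'hard'] (min_width=15, slack=2)
Line 5: ['spoon', 'window'] (min_width=12, slack=5)
Line 6: ['bright', 'moon', 'for'] (min_width=15, slack=2)
Line 7: ['house', 'sleepy', 'is'] (min_width=15, slack=2)
Line 8: ['will', 'bright'] (min_width=11, slack=6)
Line 9: ['standard', 'were', 'end'] (min_width=17, slack=0)
Line 10: ['ocean', 'glass', 'early'] (min_width=17, slack=0)
Total lines: 10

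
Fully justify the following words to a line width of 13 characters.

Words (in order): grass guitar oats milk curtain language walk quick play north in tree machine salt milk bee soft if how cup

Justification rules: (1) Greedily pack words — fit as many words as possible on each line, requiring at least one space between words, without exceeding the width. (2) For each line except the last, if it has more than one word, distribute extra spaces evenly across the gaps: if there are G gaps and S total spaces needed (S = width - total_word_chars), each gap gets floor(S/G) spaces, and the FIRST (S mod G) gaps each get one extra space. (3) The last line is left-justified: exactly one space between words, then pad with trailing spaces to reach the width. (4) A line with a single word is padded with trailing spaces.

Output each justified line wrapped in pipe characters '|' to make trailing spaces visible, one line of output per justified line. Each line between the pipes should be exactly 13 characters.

Line 1: ['grass', 'guitar'] (min_width=12, slack=1)
Line 2: ['oats', 'milk'] (min_width=9, slack=4)
Line 3: ['curtain'] (min_width=7, slack=6)
Line 4: ['language', 'walk'] (min_width=13, slack=0)
Line 5: ['quick', 'play'] (min_width=10, slack=3)
Line 6: ['north', 'in', 'tree'] (min_width=13, slack=0)
Line 7: ['machine', 'salt'] (min_width=12, slack=1)
Line 8: ['milk', 'bee', 'soft'] (min_width=13, slack=0)
Line 9: ['if', 'how', 'cup'] (min_width=10, slack=3)

Answer: |grass  guitar|
|oats     milk|
|curtain      |
|language walk|
|quick    play|
|north in tree|
|machine  salt|
|milk bee soft|
|if how cup   |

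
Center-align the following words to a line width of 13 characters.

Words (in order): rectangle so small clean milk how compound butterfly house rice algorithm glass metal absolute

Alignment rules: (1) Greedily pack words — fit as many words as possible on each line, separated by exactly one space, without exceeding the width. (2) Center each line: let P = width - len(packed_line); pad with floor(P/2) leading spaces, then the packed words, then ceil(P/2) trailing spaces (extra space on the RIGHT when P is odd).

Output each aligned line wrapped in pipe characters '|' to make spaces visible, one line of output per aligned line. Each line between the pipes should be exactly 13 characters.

Line 1: ['rectangle', 'so'] (min_width=12, slack=1)
Line 2: ['small', 'clean'] (min_width=11, slack=2)
Line 3: ['milk', 'how'] (min_width=8, slack=5)
Line 4: ['compound'] (min_width=8, slack=5)
Line 5: ['butterfly'] (min_width=9, slack=4)
Line 6: ['house', 'rice'] (min_width=10, slack=3)
Line 7: ['algorithm'] (min_width=9, slack=4)
Line 8: ['glass', 'metal'] (min_width=11, slack=2)
Line 9: ['absolute'] (min_width=8, slack=5)

Answer: |rectangle so |
| small clean |
|  milk how   |
|  compound   |
|  butterfly  |
| house rice  |
|  algorithm  |
| glass metal |
|  absolute   |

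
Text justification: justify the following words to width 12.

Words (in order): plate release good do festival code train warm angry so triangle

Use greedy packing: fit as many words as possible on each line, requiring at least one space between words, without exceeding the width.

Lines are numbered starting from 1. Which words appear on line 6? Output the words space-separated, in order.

Answer: so triangle

Derivation:
Line 1: ['plate'] (min_width=5, slack=7)
Line 2: ['release', 'good'] (min_width=12, slack=0)
Line 3: ['do', 'festival'] (min_width=11, slack=1)
Line 4: ['code', 'train'] (min_width=10, slack=2)
Line 5: ['warm', 'angry'] (min_width=10, slack=2)
Line 6: ['so', 'triangle'] (min_width=11, slack=1)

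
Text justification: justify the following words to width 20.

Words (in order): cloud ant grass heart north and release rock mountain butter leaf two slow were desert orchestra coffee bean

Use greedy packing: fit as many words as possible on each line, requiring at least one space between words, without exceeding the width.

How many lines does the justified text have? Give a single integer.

Line 1: ['cloud', 'ant', 'grass'] (min_width=15, slack=5)
Line 2: ['heart', 'north', 'and'] (min_width=15, slack=5)
Line 3: ['release', 'rock'] (min_width=12, slack=8)
Line 4: ['mountain', 'butter', 'leaf'] (min_width=20, slack=0)
Line 5: ['two', 'slow', 'were', 'desert'] (min_width=20, slack=0)
Line 6: ['orchestra', 'coffee'] (min_width=16, slack=4)
Line 7: ['bean'] (min_width=4, slack=16)
Total lines: 7

Answer: 7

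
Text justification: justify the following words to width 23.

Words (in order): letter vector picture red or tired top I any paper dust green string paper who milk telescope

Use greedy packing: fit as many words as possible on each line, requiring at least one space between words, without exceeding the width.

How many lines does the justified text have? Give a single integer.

Line 1: ['letter', 'vector', 'picture'] (min_width=21, slack=2)
Line 2: ['red', 'or', 'tired', 'top', 'I', 'any'] (min_width=22, slack=1)
Line 3: ['paper', 'dust', 'green', 'string'] (min_width=23, slack=0)
Line 4: ['paper', 'who', 'milk'] (min_width=14, slack=9)
Line 5: ['telescope'] (min_width=9, slack=14)
Total lines: 5

Answer: 5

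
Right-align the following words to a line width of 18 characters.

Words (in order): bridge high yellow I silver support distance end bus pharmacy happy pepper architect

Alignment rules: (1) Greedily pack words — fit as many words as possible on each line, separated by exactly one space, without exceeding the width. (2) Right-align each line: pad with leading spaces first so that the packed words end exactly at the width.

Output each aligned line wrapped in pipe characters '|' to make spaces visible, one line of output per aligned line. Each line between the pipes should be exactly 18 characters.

Answer: |bridge high yellow|
|  I silver support|
|  distance end bus|
|    pharmacy happy|
|  pepper architect|

Derivation:
Line 1: ['bridge', 'high', 'yellow'] (min_width=18, slack=0)
Line 2: ['I', 'silver', 'support'] (min_width=16, slack=2)
Line 3: ['distance', 'end', 'bus'] (min_width=16, slack=2)
Line 4: ['pharmacy', 'happy'] (min_width=14, slack=4)
Line 5: ['pepper', 'architect'] (min_width=16, slack=2)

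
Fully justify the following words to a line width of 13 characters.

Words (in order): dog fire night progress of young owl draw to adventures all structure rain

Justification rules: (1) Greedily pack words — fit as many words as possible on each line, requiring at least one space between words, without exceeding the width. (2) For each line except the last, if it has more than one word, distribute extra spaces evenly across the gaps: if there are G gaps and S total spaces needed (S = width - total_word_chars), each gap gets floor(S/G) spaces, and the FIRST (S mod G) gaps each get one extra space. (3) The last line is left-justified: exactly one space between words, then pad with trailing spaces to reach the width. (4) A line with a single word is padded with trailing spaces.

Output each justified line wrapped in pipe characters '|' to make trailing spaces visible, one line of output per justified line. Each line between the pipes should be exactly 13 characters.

Answer: |dog      fire|
|night        |
|progress   of|
|young     owl|
|draw       to|
|adventures   |
|all structure|
|rain         |

Derivation:
Line 1: ['dog', 'fire'] (min_width=8, slack=5)
Line 2: ['night'] (min_width=5, slack=8)
Line 3: ['progress', 'of'] (min_width=11, slack=2)
Line 4: ['young', 'owl'] (min_width=9, slack=4)
Line 5: ['draw', 'to'] (min_width=7, slack=6)
Line 6: ['adventures'] (min_width=10, slack=3)
Line 7: ['all', 'structure'] (min_width=13, slack=0)
Line 8: ['rain'] (min_width=4, slack=9)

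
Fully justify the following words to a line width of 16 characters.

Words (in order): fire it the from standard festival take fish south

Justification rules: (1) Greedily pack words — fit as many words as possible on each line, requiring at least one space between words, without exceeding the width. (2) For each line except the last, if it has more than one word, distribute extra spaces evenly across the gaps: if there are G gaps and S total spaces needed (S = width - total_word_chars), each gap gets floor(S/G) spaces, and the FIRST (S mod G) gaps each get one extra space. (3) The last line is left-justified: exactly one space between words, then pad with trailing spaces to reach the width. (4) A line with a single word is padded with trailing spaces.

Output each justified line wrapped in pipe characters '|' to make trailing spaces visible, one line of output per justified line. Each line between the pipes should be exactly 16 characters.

Line 1: ['fire', 'it', 'the', 'from'] (min_width=16, slack=0)
Line 2: ['standard'] (min_width=8, slack=8)
Line 3: ['festival', 'take'] (min_width=13, slack=3)
Line 4: ['fish', 'south'] (min_width=10, slack=6)

Answer: |fire it the from|
|standard        |
|festival    take|
|fish south      |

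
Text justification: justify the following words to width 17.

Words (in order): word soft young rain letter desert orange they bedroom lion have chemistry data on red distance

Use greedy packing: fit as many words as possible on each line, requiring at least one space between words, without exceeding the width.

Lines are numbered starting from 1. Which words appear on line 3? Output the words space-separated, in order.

Line 1: ['word', 'soft', 'young'] (min_width=15, slack=2)
Line 2: ['rain', 'letter'] (min_width=11, slack=6)
Line 3: ['desert', 'orange'] (min_width=13, slack=4)
Line 4: ['they', 'bedroom', 'lion'] (min_width=17, slack=0)
Line 5: ['have', 'chemistry'] (min_width=14, slack=3)
Line 6: ['data', 'on', 'red'] (min_width=11, slack=6)
Line 7: ['distance'] (min_width=8, slack=9)

Answer: desert orange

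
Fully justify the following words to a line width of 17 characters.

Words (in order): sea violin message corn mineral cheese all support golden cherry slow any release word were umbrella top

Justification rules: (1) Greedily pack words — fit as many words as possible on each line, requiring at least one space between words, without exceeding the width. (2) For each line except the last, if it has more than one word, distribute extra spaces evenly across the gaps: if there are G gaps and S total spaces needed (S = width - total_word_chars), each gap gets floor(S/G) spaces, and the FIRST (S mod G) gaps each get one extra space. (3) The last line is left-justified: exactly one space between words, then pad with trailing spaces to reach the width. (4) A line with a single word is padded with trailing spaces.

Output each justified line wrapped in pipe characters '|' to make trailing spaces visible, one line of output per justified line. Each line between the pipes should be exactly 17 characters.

Answer: |sea        violin|
|message      corn|
|mineral    cheese|
|all       support|
|golden     cherry|
|slow  any release|
|word         were|
|umbrella top     |

Derivation:
Line 1: ['sea', 'violin'] (min_width=10, slack=7)
Line 2: ['message', 'corn'] (min_width=12, slack=5)
Line 3: ['mineral', 'cheese'] (min_width=14, slack=3)
Line 4: ['all', 'support'] (min_width=11, slack=6)
Line 5: ['golden', 'cherry'] (min_width=13, slack=4)
Line 6: ['slow', 'any', 'release'] (min_width=16, slack=1)
Line 7: ['word', 'were'] (min_width=9, slack=8)
Line 8: ['umbrella', 'top'] (min_width=12, slack=5)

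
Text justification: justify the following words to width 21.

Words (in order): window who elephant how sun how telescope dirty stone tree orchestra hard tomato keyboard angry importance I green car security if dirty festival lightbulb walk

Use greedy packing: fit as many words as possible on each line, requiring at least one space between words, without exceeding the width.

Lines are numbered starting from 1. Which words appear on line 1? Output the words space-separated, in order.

Line 1: ['window', 'who', 'elephant'] (min_width=19, slack=2)
Line 2: ['how', 'sun', 'how', 'telescope'] (min_width=21, slack=0)
Line 3: ['dirty', 'stone', 'tree'] (min_width=16, slack=5)
Line 4: ['orchestra', 'hard', 'tomato'] (min_width=21, slack=0)
Line 5: ['keyboard', 'angry'] (min_width=14, slack=7)
Line 6: ['importance', 'I', 'green'] (min_width=18, slack=3)
Line 7: ['car', 'security', 'if', 'dirty'] (min_width=21, slack=0)
Line 8: ['festival', 'lightbulb'] (min_width=18, slack=3)
Line 9: ['walk'] (min_width=4, slack=17)

Answer: window who elephant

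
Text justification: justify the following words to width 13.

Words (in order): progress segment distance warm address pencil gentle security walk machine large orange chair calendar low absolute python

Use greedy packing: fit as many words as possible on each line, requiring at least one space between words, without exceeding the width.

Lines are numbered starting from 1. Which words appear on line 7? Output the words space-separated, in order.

Line 1: ['progress'] (min_width=8, slack=5)
Line 2: ['segment'] (min_width=7, slack=6)
Line 3: ['distance', 'warm'] (min_width=13, slack=0)
Line 4: ['address'] (min_width=7, slack=6)
Line 5: ['pencil', 'gentle'] (min_width=13, slack=0)
Line 6: ['security', 'walk'] (min_width=13, slack=0)
Line 7: ['machine', 'large'] (min_width=13, slack=0)
Line 8: ['orange', 'chair'] (min_width=12, slack=1)
Line 9: ['calendar', 'low'] (min_width=12, slack=1)
Line 10: ['absolute'] (min_width=8, slack=5)
Line 11: ['python'] (min_width=6, slack=7)

Answer: machine large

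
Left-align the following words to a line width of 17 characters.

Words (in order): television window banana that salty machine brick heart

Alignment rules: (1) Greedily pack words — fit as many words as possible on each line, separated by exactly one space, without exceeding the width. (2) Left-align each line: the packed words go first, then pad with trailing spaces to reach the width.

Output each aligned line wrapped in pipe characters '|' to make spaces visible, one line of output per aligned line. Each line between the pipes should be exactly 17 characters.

Line 1: ['television', 'window'] (min_width=17, slack=0)
Line 2: ['banana', 'that', 'salty'] (min_width=17, slack=0)
Line 3: ['machine', 'brick'] (min_width=13, slack=4)
Line 4: ['heart'] (min_width=5, slack=12)

Answer: |television window|
|banana that salty|
|machine brick    |
|heart            |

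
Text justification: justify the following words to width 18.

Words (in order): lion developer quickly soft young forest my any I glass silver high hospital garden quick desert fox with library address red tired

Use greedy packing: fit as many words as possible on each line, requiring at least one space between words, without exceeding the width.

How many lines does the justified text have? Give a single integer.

Line 1: ['lion', 'developer'] (min_width=14, slack=4)
Line 2: ['quickly', 'soft', 'young'] (min_width=18, slack=0)
Line 3: ['forest', 'my', 'any', 'I'] (min_width=15, slack=3)
Line 4: ['glass', 'silver', 'high'] (min_width=17, slack=1)
Line 5: ['hospital', 'garden'] (min_width=15, slack=3)
Line 6: ['quick', 'desert', 'fox'] (min_width=16, slack=2)
Line 7: ['with', 'library'] (min_width=12, slack=6)
Line 8: ['address', 'red', 'tired'] (min_width=17, slack=1)
Total lines: 8

Answer: 8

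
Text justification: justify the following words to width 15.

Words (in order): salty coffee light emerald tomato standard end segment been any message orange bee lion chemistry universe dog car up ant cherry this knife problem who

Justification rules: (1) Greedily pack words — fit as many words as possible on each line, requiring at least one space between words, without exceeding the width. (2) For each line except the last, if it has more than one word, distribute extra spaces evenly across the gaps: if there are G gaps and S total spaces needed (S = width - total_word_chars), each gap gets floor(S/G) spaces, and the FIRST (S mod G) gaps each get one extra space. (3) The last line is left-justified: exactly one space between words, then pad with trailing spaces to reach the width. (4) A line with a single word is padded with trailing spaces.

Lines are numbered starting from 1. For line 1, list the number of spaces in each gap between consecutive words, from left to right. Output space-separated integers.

Line 1: ['salty', 'coffee'] (min_width=12, slack=3)
Line 2: ['light', 'emerald'] (min_width=13, slack=2)
Line 3: ['tomato', 'standard'] (min_width=15, slack=0)
Line 4: ['end', 'segment'] (min_width=11, slack=4)
Line 5: ['been', 'any'] (min_width=8, slack=7)
Line 6: ['message', 'orange'] (min_width=14, slack=1)
Line 7: ['bee', 'lion'] (min_width=8, slack=7)
Line 8: ['chemistry'] (min_width=9, slack=6)
Line 9: ['universe', 'dog'] (min_width=12, slack=3)
Line 10: ['car', 'up', 'ant'] (min_width=10, slack=5)
Line 11: ['cherry', 'this'] (min_width=11, slack=4)
Line 12: ['knife', 'problem'] (min_width=13, slack=2)
Line 13: ['who'] (min_width=3, slack=12)

Answer: 4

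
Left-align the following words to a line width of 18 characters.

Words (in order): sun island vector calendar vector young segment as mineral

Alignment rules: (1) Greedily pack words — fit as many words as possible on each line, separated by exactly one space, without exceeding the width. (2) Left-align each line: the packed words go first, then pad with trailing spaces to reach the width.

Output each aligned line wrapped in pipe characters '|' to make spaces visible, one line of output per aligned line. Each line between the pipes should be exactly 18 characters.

Line 1: ['sun', 'island', 'vector'] (min_width=17, slack=1)
Line 2: ['calendar', 'vector'] (min_width=15, slack=3)
Line 3: ['young', 'segment', 'as'] (min_width=16, slack=2)
Line 4: ['mineral'] (min_width=7, slack=11)

Answer: |sun island vector |
|calendar vector   |
|young segment as  |
|mineral           |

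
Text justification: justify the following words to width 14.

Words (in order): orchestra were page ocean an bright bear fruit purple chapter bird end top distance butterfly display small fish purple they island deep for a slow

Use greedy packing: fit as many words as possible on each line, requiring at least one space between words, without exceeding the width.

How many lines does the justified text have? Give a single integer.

Answer: 13

Derivation:
Line 1: ['orchestra', 'were'] (min_width=14, slack=0)
Line 2: ['page', 'ocean', 'an'] (min_width=13, slack=1)
Line 3: ['bright', 'bear'] (min_width=11, slack=3)
Line 4: ['fruit', 'purple'] (min_width=12, slack=2)
Line 5: ['chapter', 'bird'] (min_width=12, slack=2)
Line 6: ['end', 'top'] (min_width=7, slack=7)
Line 7: ['distance'] (min_width=8, slack=6)
Line 8: ['butterfly'] (min_width=9, slack=5)
Line 9: ['display', 'small'] (min_width=13, slack=1)
Line 10: ['fish', 'purple'] (min_width=11, slack=3)
Line 11: ['they', 'island'] (min_width=11, slack=3)
Line 12: ['deep', 'for', 'a'] (min_width=10, slack=4)
Line 13: ['slow'] (min_width=4, slack=10)
Total lines: 13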